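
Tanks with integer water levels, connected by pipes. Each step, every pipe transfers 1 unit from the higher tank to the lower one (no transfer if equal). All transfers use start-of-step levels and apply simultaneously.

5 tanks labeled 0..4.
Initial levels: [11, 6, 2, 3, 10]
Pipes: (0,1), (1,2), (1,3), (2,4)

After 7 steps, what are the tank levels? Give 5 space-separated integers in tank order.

Answer: 6 7 6 6 7

Derivation:
Step 1: flows [0->1,1->2,1->3,4->2] -> levels [10 5 4 4 9]
Step 2: flows [0->1,1->2,1->3,4->2] -> levels [9 4 6 5 8]
Step 3: flows [0->1,2->1,3->1,4->2] -> levels [8 7 6 4 7]
Step 4: flows [0->1,1->2,1->3,4->2] -> levels [7 6 8 5 6]
Step 5: flows [0->1,2->1,1->3,2->4] -> levels [6 7 6 6 7]
Step 6: flows [1->0,1->2,1->3,4->2] -> levels [7 4 8 7 6]
Step 7: flows [0->1,2->1,3->1,2->4] -> levels [6 7 6 6 7]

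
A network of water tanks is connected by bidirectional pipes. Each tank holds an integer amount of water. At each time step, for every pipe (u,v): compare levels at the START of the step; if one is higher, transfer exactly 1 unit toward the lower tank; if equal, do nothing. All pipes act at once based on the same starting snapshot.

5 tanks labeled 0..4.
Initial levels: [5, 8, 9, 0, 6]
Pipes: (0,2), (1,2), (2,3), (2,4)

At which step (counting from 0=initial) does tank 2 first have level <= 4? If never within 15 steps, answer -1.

Step 1: flows [2->0,2->1,2->3,2->4] -> levels [6 9 5 1 7]
Step 2: flows [0->2,1->2,2->3,4->2] -> levels [5 8 7 2 6]
Step 3: flows [2->0,1->2,2->3,2->4] -> levels [6 7 5 3 7]
Step 4: flows [0->2,1->2,2->3,4->2] -> levels [5 6 7 4 6]
Step 5: flows [2->0,2->1,2->3,2->4] -> levels [6 7 3 5 7]
Tank 2 first reaches <=4 at step 5

Answer: 5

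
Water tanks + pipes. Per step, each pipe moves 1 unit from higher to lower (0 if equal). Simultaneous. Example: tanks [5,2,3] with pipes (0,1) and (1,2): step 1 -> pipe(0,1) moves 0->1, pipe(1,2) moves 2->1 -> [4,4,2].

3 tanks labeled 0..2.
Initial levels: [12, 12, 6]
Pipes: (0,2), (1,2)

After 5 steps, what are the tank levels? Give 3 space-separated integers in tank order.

Answer: 10 10 10

Derivation:
Step 1: flows [0->2,1->2] -> levels [11 11 8]
Step 2: flows [0->2,1->2] -> levels [10 10 10]
Step 3: flows [0=2,1=2] -> levels [10 10 10]
  -> stable; steps 4..5 unchanged -> [10 10 10]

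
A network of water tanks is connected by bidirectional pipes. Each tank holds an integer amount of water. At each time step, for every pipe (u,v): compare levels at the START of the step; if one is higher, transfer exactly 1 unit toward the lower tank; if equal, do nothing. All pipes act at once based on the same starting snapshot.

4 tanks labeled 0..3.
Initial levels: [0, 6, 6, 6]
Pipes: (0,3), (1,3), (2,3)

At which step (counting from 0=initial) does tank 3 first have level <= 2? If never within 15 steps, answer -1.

Answer: -1

Derivation:
Step 1: flows [3->0,1=3,2=3] -> levels [1 6 6 5]
Step 2: flows [3->0,1->3,2->3] -> levels [2 5 5 6]
Step 3: flows [3->0,3->1,3->2] -> levels [3 6 6 3]
Step 4: flows [0=3,1->3,2->3] -> levels [3 5 5 5]
Step 5: flows [3->0,1=3,2=3] -> levels [4 5 5 4]
Step 6: flows [0=3,1->3,2->3] -> levels [4 4 4 6]
Step 7: flows [3->0,3->1,3->2] -> levels [5 5 5 3]
Step 8: flows [0->3,1->3,2->3] -> levels [4 4 4 6]
  -> period-2 cycle (repeats step 6); tank 3 never drops to <=2
Tank 3 never reaches <=2 within 15 steps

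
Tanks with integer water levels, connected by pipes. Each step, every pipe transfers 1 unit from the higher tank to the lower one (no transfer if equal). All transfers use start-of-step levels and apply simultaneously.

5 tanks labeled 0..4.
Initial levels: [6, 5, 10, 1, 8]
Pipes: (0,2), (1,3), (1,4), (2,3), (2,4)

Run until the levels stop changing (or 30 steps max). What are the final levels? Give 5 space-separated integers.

Answer: 6 6 8 5 5

Derivation:
Step 1: flows [2->0,1->3,4->1,2->3,2->4] -> levels [7 5 7 3 8]
Step 2: flows [0=2,1->3,4->1,2->3,4->2] -> levels [7 5 7 5 6]
Step 3: flows [0=2,1=3,4->1,2->3,2->4] -> levels [7 6 5 6 6]
Step 4: flows [0->2,1=3,1=4,3->2,4->2] -> levels [6 6 8 5 5]
Step 5: flows [2->0,1->3,1->4,2->3,2->4] -> levels [7 4 5 7 7]
Step 6: flows [0->2,3->1,4->1,3->2,4->2] -> levels [6 6 8 5 5]
  -> period-2 cycle: step 6 state = step 4 state; never stabilizes
  -> state at step 30: (30-4) mod 2 = 0, same as step 4 -> [6 6 8 5 5]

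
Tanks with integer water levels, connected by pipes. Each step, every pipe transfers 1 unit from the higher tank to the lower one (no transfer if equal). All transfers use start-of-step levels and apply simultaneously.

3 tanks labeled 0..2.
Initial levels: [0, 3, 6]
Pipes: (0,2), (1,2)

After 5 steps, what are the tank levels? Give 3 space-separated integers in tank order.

Step 1: flows [2->0,2->1] -> levels [1 4 4]
Step 2: flows [2->0,1=2] -> levels [2 4 3]
Step 3: flows [2->0,1->2] -> levels [3 3 3]
Step 4: flows [0=2,1=2] -> levels [3 3 3]
  -> stable; steps 5..5 unchanged -> [3 3 3]

Answer: 3 3 3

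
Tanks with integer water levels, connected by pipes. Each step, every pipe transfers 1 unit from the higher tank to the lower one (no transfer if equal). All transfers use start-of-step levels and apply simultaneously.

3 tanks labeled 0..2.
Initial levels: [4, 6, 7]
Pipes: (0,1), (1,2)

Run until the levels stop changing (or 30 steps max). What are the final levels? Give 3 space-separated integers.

Answer: 6 5 6

Derivation:
Step 1: flows [1->0,2->1] -> levels [5 6 6]
Step 2: flows [1->0,1=2] -> levels [6 5 6]
Step 3: flows [0->1,2->1] -> levels [5 7 5]
Step 4: flows [1->0,1->2] -> levels [6 5 6]
  -> period-2 cycle: step 4 state = step 2 state; never stabilizes
  -> state at step 30: (30-2) mod 2 = 0, same as step 2 -> [6 5 6]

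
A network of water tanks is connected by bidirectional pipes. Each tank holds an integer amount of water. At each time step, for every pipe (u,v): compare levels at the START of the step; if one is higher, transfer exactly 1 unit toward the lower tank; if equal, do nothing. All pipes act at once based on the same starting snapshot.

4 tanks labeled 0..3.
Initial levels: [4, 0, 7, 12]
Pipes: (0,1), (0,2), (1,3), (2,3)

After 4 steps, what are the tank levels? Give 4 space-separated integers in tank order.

Answer: 6 6 5 6

Derivation:
Step 1: flows [0->1,2->0,3->1,3->2] -> levels [4 2 7 10]
Step 2: flows [0->1,2->0,3->1,3->2] -> levels [4 4 7 8]
Step 3: flows [0=1,2->0,3->1,3->2] -> levels [5 5 7 6]
Step 4: flows [0=1,2->0,3->1,2->3] -> levels [6 6 5 6]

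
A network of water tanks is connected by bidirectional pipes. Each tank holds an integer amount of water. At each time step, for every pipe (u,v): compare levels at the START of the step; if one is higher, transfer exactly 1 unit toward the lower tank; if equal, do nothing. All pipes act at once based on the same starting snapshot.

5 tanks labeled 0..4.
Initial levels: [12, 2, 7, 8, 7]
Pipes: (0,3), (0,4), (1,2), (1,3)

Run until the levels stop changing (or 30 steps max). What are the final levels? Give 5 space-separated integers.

Answer: 7 8 6 7 8

Derivation:
Step 1: flows [0->3,0->4,2->1,3->1] -> levels [10 4 6 8 8]
Step 2: flows [0->3,0->4,2->1,3->1] -> levels [8 6 5 8 9]
Step 3: flows [0=3,4->0,1->2,3->1] -> levels [9 6 6 7 8]
Step 4: flows [0->3,0->4,1=2,3->1] -> levels [7 7 6 7 9]
Step 5: flows [0=3,4->0,1->2,1=3] -> levels [8 6 7 7 8]
Step 6: flows [0->3,0=4,2->1,3->1] -> levels [7 8 6 7 8]
Step 7: flows [0=3,4->0,1->2,1->3] -> levels [8 6 7 8 7]
Step 8: flows [0=3,0->4,2->1,3->1] -> levels [7 8 6 7 8]
  -> period-2 cycle: step 8 state = step 6 state; never stabilizes
  -> state at step 30: (30-6) mod 2 = 0, same as step 6 -> [7 8 6 7 8]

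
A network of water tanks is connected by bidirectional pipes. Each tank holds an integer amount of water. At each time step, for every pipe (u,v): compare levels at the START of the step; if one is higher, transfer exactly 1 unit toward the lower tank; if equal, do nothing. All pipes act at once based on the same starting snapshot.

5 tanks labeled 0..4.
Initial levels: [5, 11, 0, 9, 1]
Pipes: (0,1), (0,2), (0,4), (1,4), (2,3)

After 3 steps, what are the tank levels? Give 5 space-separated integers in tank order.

Answer: 6 5 4 6 5

Derivation:
Step 1: flows [1->0,0->2,0->4,1->4,3->2] -> levels [4 9 2 8 3]
Step 2: flows [1->0,0->2,0->4,1->4,3->2] -> levels [3 7 4 7 5]
Step 3: flows [1->0,2->0,4->0,1->4,3->2] -> levels [6 5 4 6 5]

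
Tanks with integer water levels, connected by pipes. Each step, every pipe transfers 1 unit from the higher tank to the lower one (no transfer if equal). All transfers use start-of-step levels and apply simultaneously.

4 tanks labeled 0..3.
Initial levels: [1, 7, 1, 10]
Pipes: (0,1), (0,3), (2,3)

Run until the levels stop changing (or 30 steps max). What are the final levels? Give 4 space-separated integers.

Answer: 4 6 4 5

Derivation:
Step 1: flows [1->0,3->0,3->2] -> levels [3 6 2 8]
Step 2: flows [1->0,3->0,3->2] -> levels [5 5 3 6]
Step 3: flows [0=1,3->0,3->2] -> levels [6 5 4 4]
Step 4: flows [0->1,0->3,2=3] -> levels [4 6 4 5]
Step 5: flows [1->0,3->0,3->2] -> levels [6 5 5 3]
Step 6: flows [0->1,0->3,2->3] -> levels [4 6 4 5]
  -> period-2 cycle: step 6 state = step 4 state; never stabilizes
  -> state at step 30: (30-4) mod 2 = 0, same as step 4 -> [4 6 4 5]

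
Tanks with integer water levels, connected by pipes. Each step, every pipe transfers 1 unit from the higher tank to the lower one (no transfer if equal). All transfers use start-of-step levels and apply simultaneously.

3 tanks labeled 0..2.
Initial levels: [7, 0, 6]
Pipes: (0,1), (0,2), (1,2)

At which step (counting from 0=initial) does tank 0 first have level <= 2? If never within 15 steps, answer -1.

Answer: -1

Derivation:
Step 1: flows [0->1,0->2,2->1] -> levels [5 2 6]
Step 2: flows [0->1,2->0,2->1] -> levels [5 4 4]
Step 3: flows [0->1,0->2,1=2] -> levels [3 5 5]
Step 4: flows [1->0,2->0,1=2] -> levels [5 4 4]
  -> period-2 cycle (repeats step 2); tank 0 never drops to <=2
Tank 0 never reaches <=2 within 15 steps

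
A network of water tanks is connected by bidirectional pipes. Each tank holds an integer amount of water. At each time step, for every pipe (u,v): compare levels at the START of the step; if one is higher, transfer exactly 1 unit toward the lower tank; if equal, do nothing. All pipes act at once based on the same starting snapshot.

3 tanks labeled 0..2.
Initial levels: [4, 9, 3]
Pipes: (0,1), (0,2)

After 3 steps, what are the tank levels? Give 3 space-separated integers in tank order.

Answer: 5 6 5

Derivation:
Step 1: flows [1->0,0->2] -> levels [4 8 4]
Step 2: flows [1->0,0=2] -> levels [5 7 4]
Step 3: flows [1->0,0->2] -> levels [5 6 5]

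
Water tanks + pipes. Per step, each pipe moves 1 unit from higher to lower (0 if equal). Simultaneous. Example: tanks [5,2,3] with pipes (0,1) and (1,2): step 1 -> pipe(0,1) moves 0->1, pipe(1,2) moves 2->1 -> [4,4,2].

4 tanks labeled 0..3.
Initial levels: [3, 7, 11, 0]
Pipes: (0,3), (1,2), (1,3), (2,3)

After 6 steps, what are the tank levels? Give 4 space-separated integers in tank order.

Answer: 5 5 5 6

Derivation:
Step 1: flows [0->3,2->1,1->3,2->3] -> levels [2 7 9 3]
Step 2: flows [3->0,2->1,1->3,2->3] -> levels [3 7 7 4]
Step 3: flows [3->0,1=2,1->3,2->3] -> levels [4 6 6 5]
Step 4: flows [3->0,1=2,1->3,2->3] -> levels [5 5 5 6]
Step 5: flows [3->0,1=2,3->1,3->2] -> levels [6 6 6 3]
Step 6: flows [0->3,1=2,1->3,2->3] -> levels [5 5 5 6]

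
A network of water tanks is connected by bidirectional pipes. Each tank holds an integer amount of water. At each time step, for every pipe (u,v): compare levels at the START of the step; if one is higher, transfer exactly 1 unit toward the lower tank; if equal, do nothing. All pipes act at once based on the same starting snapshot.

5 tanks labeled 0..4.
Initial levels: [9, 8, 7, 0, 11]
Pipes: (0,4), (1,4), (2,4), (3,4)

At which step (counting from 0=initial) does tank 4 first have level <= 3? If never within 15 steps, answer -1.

Step 1: flows [4->0,4->1,4->2,4->3] -> levels [10 9 8 1 7]
Step 2: flows [0->4,1->4,2->4,4->3] -> levels [9 8 7 2 9]
Step 3: flows [0=4,4->1,4->2,4->3] -> levels [9 9 8 3 6]
Step 4: flows [0->4,1->4,2->4,4->3] -> levels [8 8 7 4 8]
Step 5: flows [0=4,1=4,4->2,4->3] -> levels [8 8 8 5 6]
Step 6: flows [0->4,1->4,2->4,4->3] -> levels [7 7 7 6 8]
Step 7: flows [4->0,4->1,4->2,4->3] -> levels [8 8 8 7 4]
Step 8: flows [0->4,1->4,2->4,3->4] -> levels [7 7 7 6 8]
  -> period-2 cycle (repeats step 6); tank 4 never drops to <=3
Tank 4 never reaches <=3 within 15 steps

Answer: -1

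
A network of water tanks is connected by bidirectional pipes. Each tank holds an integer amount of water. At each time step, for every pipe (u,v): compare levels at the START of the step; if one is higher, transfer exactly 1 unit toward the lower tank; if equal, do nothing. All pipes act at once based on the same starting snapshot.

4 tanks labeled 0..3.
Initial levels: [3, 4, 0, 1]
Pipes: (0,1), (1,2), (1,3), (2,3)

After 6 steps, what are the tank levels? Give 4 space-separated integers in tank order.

Answer: 2 4 1 1

Derivation:
Step 1: flows [1->0,1->2,1->3,3->2] -> levels [4 1 2 1]
Step 2: flows [0->1,2->1,1=3,2->3] -> levels [3 3 0 2]
Step 3: flows [0=1,1->2,1->3,3->2] -> levels [3 1 2 2]
Step 4: flows [0->1,2->1,3->1,2=3] -> levels [2 4 1 1]
Step 5: flows [1->0,1->2,1->3,2=3] -> levels [3 1 2 2]
  -> period-2 cycle: step 5 state = step 3 state
  -> state at step 6: (6-3) mod 2 = 1, same as step 4 -> [2 4 1 1]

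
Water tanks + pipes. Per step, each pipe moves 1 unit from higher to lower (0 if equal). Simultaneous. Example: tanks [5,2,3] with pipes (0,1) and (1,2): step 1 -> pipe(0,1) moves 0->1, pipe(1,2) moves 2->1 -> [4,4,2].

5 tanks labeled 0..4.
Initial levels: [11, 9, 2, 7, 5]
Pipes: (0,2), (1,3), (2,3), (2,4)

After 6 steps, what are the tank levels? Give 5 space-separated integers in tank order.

Answer: 7 6 6 8 7

Derivation:
Step 1: flows [0->2,1->3,3->2,4->2] -> levels [10 8 5 7 4]
Step 2: flows [0->2,1->3,3->2,2->4] -> levels [9 7 6 7 5]
Step 3: flows [0->2,1=3,3->2,2->4] -> levels [8 7 7 6 6]
Step 4: flows [0->2,1->3,2->3,2->4] -> levels [7 6 6 8 7]
Step 5: flows [0->2,3->1,3->2,4->2] -> levels [6 7 9 6 6]
Step 6: flows [2->0,1->3,2->3,2->4] -> levels [7 6 6 8 7]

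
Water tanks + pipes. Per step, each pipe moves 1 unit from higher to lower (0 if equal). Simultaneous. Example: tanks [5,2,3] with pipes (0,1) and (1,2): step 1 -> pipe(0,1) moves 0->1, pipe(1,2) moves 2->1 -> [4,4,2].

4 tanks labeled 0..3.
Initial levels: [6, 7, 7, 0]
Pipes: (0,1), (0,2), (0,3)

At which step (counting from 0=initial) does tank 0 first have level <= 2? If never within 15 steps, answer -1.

Answer: -1

Derivation:
Step 1: flows [1->0,2->0,0->3] -> levels [7 6 6 1]
Step 2: flows [0->1,0->2,0->3] -> levels [4 7 7 2]
Step 3: flows [1->0,2->0,0->3] -> levels [5 6 6 3]
Step 4: flows [1->0,2->0,0->3] -> levels [6 5 5 4]
Step 5: flows [0->1,0->2,0->3] -> levels [3 6 6 5]
Step 6: flows [1->0,2->0,3->0] -> levels [6 5 5 4]
  -> period-2 cycle (repeats step 4); tank 0 never drops to <=2
Tank 0 never reaches <=2 within 15 steps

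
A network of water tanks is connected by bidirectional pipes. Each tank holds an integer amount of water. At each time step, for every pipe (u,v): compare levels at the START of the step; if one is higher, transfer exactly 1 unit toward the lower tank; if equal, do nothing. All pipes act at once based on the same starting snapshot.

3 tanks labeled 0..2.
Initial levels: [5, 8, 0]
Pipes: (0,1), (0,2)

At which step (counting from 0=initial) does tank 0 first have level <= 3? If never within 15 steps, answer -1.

Step 1: flows [1->0,0->2] -> levels [5 7 1]
Step 2: flows [1->0,0->2] -> levels [5 6 2]
Step 3: flows [1->0,0->2] -> levels [5 5 3]
Step 4: flows [0=1,0->2] -> levels [4 5 4]
Step 5: flows [1->0,0=2] -> levels [5 4 4]
Step 6: flows [0->1,0->2] -> levels [3 5 5]
Tank 0 first reaches <=3 at step 6

Answer: 6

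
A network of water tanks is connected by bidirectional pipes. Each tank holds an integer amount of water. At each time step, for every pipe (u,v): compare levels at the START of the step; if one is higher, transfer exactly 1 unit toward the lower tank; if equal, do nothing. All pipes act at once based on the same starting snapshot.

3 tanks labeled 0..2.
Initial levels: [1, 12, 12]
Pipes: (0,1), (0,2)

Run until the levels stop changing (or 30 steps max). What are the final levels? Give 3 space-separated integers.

Step 1: flows [1->0,2->0] -> levels [3 11 11]
Step 2: flows [1->0,2->0] -> levels [5 10 10]
Step 3: flows [1->0,2->0] -> levels [7 9 9]
Step 4: flows [1->0,2->0] -> levels [9 8 8]
Step 5: flows [0->1,0->2] -> levels [7 9 9]
  -> period-2 cycle: step 5 state = step 3 state; never stabilizes
  -> state at step 30: (30-3) mod 2 = 1, same as step 4 -> [9 8 8]

Answer: 9 8 8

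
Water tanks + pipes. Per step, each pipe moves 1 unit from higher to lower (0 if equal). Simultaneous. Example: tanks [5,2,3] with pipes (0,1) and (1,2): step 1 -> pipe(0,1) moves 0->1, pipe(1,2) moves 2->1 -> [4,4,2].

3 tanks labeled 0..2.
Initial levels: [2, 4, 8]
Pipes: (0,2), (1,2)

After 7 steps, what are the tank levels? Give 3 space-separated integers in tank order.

Answer: 4 4 6

Derivation:
Step 1: flows [2->0,2->1] -> levels [3 5 6]
Step 2: flows [2->0,2->1] -> levels [4 6 4]
Step 3: flows [0=2,1->2] -> levels [4 5 5]
Step 4: flows [2->0,1=2] -> levels [5 5 4]
Step 5: flows [0->2,1->2] -> levels [4 4 6]
Step 6: flows [2->0,2->1] -> levels [5 5 4]
  -> period-2 cycle: step 6 state = step 4 state
  -> state at step 7: (7-4) mod 2 = 1, same as step 5 -> [4 4 6]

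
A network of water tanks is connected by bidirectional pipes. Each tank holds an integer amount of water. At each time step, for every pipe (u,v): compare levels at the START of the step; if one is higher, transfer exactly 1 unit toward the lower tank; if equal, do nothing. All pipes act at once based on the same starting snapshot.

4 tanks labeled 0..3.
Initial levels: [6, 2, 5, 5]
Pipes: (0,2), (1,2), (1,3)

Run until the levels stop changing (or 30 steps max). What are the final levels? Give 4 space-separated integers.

Answer: 5 5 4 4

Derivation:
Step 1: flows [0->2,2->1,3->1] -> levels [5 4 5 4]
Step 2: flows [0=2,2->1,1=3] -> levels [5 5 4 4]
Step 3: flows [0->2,1->2,1->3] -> levels [4 3 6 5]
Step 4: flows [2->0,2->1,3->1] -> levels [5 5 4 4]
  -> period-2 cycle: step 4 state = step 2 state; never stabilizes
  -> state at step 30: (30-2) mod 2 = 0, same as step 2 -> [5 5 4 4]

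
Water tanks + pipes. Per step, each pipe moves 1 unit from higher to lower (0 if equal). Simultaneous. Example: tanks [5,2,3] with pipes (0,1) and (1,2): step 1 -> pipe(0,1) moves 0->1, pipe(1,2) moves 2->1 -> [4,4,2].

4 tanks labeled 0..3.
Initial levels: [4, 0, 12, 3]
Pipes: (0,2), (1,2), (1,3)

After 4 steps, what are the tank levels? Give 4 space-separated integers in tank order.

Step 1: flows [2->0,2->1,3->1] -> levels [5 2 10 2]
Step 2: flows [2->0,2->1,1=3] -> levels [6 3 8 2]
Step 3: flows [2->0,2->1,1->3] -> levels [7 3 6 3]
Step 4: flows [0->2,2->1,1=3] -> levels [6 4 6 3]

Answer: 6 4 6 3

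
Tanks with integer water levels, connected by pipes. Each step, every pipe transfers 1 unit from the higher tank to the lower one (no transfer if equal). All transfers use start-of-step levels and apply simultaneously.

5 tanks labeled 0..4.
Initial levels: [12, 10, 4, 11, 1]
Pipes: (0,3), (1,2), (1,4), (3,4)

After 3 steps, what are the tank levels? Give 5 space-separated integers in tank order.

Step 1: flows [0->3,1->2,1->4,3->4] -> levels [11 8 5 11 3]
Step 2: flows [0=3,1->2,1->4,3->4] -> levels [11 6 6 10 5]
Step 3: flows [0->3,1=2,1->4,3->4] -> levels [10 5 6 10 7]

Answer: 10 5 6 10 7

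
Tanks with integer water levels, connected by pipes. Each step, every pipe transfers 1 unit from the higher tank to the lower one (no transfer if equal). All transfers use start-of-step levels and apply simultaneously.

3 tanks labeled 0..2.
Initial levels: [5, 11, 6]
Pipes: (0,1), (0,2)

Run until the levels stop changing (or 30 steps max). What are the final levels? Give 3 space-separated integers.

Answer: 8 7 7

Derivation:
Step 1: flows [1->0,2->0] -> levels [7 10 5]
Step 2: flows [1->0,0->2] -> levels [7 9 6]
Step 3: flows [1->0,0->2] -> levels [7 8 7]
Step 4: flows [1->0,0=2] -> levels [8 7 7]
Step 5: flows [0->1,0->2] -> levels [6 8 8]
Step 6: flows [1->0,2->0] -> levels [8 7 7]
  -> period-2 cycle: step 6 state = step 4 state; never stabilizes
  -> state at step 30: (30-4) mod 2 = 0, same as step 4 -> [8 7 7]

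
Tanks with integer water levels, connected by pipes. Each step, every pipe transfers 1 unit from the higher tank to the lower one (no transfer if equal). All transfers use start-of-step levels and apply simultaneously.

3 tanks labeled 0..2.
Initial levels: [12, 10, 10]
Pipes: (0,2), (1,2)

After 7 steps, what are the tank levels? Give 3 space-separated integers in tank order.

Answer: 10 10 12

Derivation:
Step 1: flows [0->2,1=2] -> levels [11 10 11]
Step 2: flows [0=2,2->1] -> levels [11 11 10]
Step 3: flows [0->2,1->2] -> levels [10 10 12]
Step 4: flows [2->0,2->1] -> levels [11 11 10]
  -> period-2 cycle: step 4 state = step 2 state
  -> state at step 7: (7-2) mod 2 = 1, same as step 3 -> [10 10 12]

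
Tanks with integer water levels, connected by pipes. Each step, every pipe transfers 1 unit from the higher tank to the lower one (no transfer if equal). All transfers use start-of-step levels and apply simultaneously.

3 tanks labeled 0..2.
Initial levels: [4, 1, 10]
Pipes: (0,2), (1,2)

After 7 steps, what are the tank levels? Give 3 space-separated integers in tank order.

Step 1: flows [2->0,2->1] -> levels [5 2 8]
Step 2: flows [2->0,2->1] -> levels [6 3 6]
Step 3: flows [0=2,2->1] -> levels [6 4 5]
Step 4: flows [0->2,2->1] -> levels [5 5 5]
Step 5: flows [0=2,1=2] -> levels [5 5 5]
  -> stable; steps 6..7 unchanged -> [5 5 5]

Answer: 5 5 5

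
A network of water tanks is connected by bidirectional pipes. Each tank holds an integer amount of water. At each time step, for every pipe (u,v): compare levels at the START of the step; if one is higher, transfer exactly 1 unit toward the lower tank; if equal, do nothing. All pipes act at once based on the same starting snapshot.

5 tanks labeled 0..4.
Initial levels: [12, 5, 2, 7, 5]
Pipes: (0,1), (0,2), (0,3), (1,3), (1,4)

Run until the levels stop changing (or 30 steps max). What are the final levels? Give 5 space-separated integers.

Step 1: flows [0->1,0->2,0->3,3->1,1=4] -> levels [9 7 3 7 5]
Step 2: flows [0->1,0->2,0->3,1=3,1->4] -> levels [6 7 4 8 6]
Step 3: flows [1->0,0->2,3->0,3->1,1->4] -> levels [7 6 5 6 7]
Step 4: flows [0->1,0->2,0->3,1=3,4->1] -> levels [4 8 6 7 6]
Step 5: flows [1->0,2->0,3->0,1->3,1->4] -> levels [7 5 5 7 7]
Step 6: flows [0->1,0->2,0=3,3->1,4->1] -> levels [5 8 6 6 6]
Step 7: flows [1->0,2->0,3->0,1->3,1->4] -> levels [8 5 5 6 7]
Step 8: flows [0->1,0->2,0->3,3->1,4->1] -> levels [5 8 6 6 6]
  -> period-2 cycle: step 8 state = step 6 state; never stabilizes
  -> state at step 30: (30-6) mod 2 = 0, same as step 6 -> [5 8 6 6 6]

Answer: 5 8 6 6 6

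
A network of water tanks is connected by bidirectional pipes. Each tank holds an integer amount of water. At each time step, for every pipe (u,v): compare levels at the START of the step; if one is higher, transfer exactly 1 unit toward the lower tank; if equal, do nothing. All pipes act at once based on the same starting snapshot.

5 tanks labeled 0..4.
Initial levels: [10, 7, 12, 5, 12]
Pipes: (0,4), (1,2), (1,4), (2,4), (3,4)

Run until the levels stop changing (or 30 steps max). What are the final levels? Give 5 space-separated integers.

Step 1: flows [4->0,2->1,4->1,2=4,4->3] -> levels [11 9 11 6 9]
Step 2: flows [0->4,2->1,1=4,2->4,4->3] -> levels [10 10 9 7 10]
Step 3: flows [0=4,1->2,1=4,4->2,4->3] -> levels [10 9 11 8 8]
Step 4: flows [0->4,2->1,1->4,2->4,3=4] -> levels [9 9 9 8 11]
Step 5: flows [4->0,1=2,4->1,4->2,4->3] -> levels [10 10 10 9 7]
Step 6: flows [0->4,1=2,1->4,2->4,3->4] -> levels [9 9 9 8 11]
  -> period-2 cycle: step 6 state = step 4 state; never stabilizes
  -> state at step 30: (30-4) mod 2 = 0, same as step 4 -> [9 9 9 8 11]

Answer: 9 9 9 8 11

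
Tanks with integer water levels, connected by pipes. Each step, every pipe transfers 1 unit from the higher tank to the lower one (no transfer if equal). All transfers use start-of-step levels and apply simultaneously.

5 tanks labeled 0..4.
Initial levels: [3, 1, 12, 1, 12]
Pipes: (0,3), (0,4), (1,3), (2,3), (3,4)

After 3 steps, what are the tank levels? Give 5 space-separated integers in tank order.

Step 1: flows [0->3,4->0,1=3,2->3,4->3] -> levels [3 1 11 4 10]
Step 2: flows [3->0,4->0,3->1,2->3,4->3] -> levels [5 2 10 4 8]
Step 3: flows [0->3,4->0,3->1,2->3,4->3] -> levels [5 3 9 6 6]

Answer: 5 3 9 6 6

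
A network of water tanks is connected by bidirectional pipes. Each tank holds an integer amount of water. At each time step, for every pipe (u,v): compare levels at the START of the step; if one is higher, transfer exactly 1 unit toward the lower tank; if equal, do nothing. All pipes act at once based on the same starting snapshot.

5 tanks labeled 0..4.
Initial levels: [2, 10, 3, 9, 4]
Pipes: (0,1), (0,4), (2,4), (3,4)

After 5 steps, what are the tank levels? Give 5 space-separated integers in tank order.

Answer: 6 6 6 6 4

Derivation:
Step 1: flows [1->0,4->0,4->2,3->4] -> levels [4 9 4 8 3]
Step 2: flows [1->0,0->4,2->4,3->4] -> levels [4 8 3 7 6]
Step 3: flows [1->0,4->0,4->2,3->4] -> levels [6 7 4 6 5]
Step 4: flows [1->0,0->4,4->2,3->4] -> levels [6 6 5 5 6]
Step 5: flows [0=1,0=4,4->2,4->3] -> levels [6 6 6 6 4]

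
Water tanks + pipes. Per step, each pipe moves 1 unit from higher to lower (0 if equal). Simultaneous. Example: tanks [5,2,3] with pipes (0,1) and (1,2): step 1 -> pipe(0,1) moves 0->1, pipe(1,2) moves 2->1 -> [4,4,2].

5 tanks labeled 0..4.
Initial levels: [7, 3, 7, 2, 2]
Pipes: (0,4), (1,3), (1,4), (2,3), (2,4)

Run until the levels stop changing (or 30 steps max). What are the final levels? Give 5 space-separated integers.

Answer: 4 3 3 5 6

Derivation:
Step 1: flows [0->4,1->3,1->4,2->3,2->4] -> levels [6 1 5 4 5]
Step 2: flows [0->4,3->1,4->1,2->3,2=4] -> levels [5 3 4 4 5]
Step 3: flows [0=4,3->1,4->1,2=3,4->2] -> levels [5 5 5 3 3]
Step 4: flows [0->4,1->3,1->4,2->3,2->4] -> levels [4 3 3 5 6]
Step 5: flows [4->0,3->1,4->1,3->2,4->2] -> levels [5 5 5 3 3]
  -> period-2 cycle: step 5 state = step 3 state; never stabilizes
  -> state at step 30: (30-3) mod 2 = 1, same as step 4 -> [4 3 3 5 6]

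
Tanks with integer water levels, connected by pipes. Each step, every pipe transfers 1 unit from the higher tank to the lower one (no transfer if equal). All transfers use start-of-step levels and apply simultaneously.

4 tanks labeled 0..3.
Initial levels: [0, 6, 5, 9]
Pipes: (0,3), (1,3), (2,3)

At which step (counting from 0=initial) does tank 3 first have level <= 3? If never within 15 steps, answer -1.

Answer: 5

Derivation:
Step 1: flows [3->0,3->1,3->2] -> levels [1 7 6 6]
Step 2: flows [3->0,1->3,2=3] -> levels [2 6 6 6]
Step 3: flows [3->0,1=3,2=3] -> levels [3 6 6 5]
Step 4: flows [3->0,1->3,2->3] -> levels [4 5 5 6]
Step 5: flows [3->0,3->1,3->2] -> levels [5 6 6 3]
Tank 3 first reaches <=3 at step 5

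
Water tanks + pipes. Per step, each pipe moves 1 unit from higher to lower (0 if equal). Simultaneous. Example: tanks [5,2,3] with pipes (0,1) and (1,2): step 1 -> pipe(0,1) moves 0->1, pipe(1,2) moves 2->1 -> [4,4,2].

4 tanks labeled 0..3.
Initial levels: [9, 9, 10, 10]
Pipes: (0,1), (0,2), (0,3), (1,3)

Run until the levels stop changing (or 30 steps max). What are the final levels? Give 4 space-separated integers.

Answer: 8 10 10 10

Derivation:
Step 1: flows [0=1,2->0,3->0,3->1] -> levels [11 10 9 8]
Step 2: flows [0->1,0->2,0->3,1->3] -> levels [8 10 10 10]
Step 3: flows [1->0,2->0,3->0,1=3] -> levels [11 9 9 9]
Step 4: flows [0->1,0->2,0->3,1=3] -> levels [8 10 10 10]
  -> period-2 cycle: step 4 state = step 2 state; never stabilizes
  -> state at step 30: (30-2) mod 2 = 0, same as step 2 -> [8 10 10 10]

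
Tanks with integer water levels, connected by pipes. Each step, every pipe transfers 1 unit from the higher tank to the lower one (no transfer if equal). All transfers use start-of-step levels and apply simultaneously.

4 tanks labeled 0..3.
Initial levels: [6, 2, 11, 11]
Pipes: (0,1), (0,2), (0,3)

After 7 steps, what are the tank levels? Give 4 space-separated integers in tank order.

Step 1: flows [0->1,2->0,3->0] -> levels [7 3 10 10]
Step 2: flows [0->1,2->0,3->0] -> levels [8 4 9 9]
Step 3: flows [0->1,2->0,3->0] -> levels [9 5 8 8]
Step 4: flows [0->1,0->2,0->3] -> levels [6 6 9 9]
Step 5: flows [0=1,2->0,3->0] -> levels [8 6 8 8]
Step 6: flows [0->1,0=2,0=3] -> levels [7 7 8 8]
Step 7: flows [0=1,2->0,3->0] -> levels [9 7 7 7]

Answer: 9 7 7 7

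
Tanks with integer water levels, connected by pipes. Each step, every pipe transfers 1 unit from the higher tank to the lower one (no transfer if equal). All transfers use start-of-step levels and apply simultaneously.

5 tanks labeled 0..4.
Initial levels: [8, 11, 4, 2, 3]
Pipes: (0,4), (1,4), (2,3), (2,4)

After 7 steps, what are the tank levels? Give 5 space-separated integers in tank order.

Answer: 7 7 6 4 4

Derivation:
Step 1: flows [0->4,1->4,2->3,2->4] -> levels [7 10 2 3 6]
Step 2: flows [0->4,1->4,3->2,4->2] -> levels [6 9 4 2 7]
Step 3: flows [4->0,1->4,2->3,4->2] -> levels [7 8 4 3 6]
Step 4: flows [0->4,1->4,2->3,4->2] -> levels [6 7 4 4 7]
Step 5: flows [4->0,1=4,2=3,4->2] -> levels [7 7 5 4 5]
Step 6: flows [0->4,1->4,2->3,2=4] -> levels [6 6 4 5 7]
Step 7: flows [4->0,4->1,3->2,4->2] -> levels [7 7 6 4 4]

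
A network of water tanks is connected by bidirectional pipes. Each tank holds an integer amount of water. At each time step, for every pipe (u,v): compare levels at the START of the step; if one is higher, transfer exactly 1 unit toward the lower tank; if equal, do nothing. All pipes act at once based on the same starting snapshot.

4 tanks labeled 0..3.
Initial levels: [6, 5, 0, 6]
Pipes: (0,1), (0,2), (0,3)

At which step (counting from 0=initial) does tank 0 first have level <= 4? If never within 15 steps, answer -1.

Answer: 1

Derivation:
Step 1: flows [0->1,0->2,0=3] -> levels [4 6 1 6]
Tank 0 first reaches <=4 at step 1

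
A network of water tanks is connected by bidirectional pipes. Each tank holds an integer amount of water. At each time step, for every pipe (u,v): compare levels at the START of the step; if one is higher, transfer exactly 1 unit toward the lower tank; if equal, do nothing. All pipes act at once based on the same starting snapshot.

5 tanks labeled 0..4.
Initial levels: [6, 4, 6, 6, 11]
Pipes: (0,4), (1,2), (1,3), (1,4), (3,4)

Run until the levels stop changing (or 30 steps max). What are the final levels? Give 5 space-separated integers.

Step 1: flows [4->0,2->1,3->1,4->1,4->3] -> levels [7 7 5 6 8]
Step 2: flows [4->0,1->2,1->3,4->1,4->3] -> levels [8 6 6 8 5]
Step 3: flows [0->4,1=2,3->1,1->4,3->4] -> levels [7 6 6 6 8]
Step 4: flows [4->0,1=2,1=3,4->1,4->3] -> levels [8 7 6 7 5]
Step 5: flows [0->4,1->2,1=3,1->4,3->4] -> levels [7 5 7 6 8]
Step 6: flows [4->0,2->1,3->1,4->1,4->3] -> levels [8 8 6 6 5]
Step 7: flows [0->4,1->2,1->3,1->4,3->4] -> levels [7 5 7 6 8]
  -> period-2 cycle: step 7 state = step 5 state; never stabilizes
  -> state at step 30: (30-5) mod 2 = 1, same as step 6 -> [8 8 6 6 5]

Answer: 8 8 6 6 5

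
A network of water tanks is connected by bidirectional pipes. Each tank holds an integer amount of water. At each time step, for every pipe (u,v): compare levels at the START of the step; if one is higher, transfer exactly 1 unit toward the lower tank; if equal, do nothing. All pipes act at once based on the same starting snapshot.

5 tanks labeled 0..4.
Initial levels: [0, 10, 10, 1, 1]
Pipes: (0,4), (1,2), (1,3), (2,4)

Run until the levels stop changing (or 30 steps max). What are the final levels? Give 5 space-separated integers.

Step 1: flows [4->0,1=2,1->3,2->4] -> levels [1 9 9 2 1]
Step 2: flows [0=4,1=2,1->3,2->4] -> levels [1 8 8 3 2]
Step 3: flows [4->0,1=2,1->3,2->4] -> levels [2 7 7 4 2]
Step 4: flows [0=4,1=2,1->3,2->4] -> levels [2 6 6 5 3]
Step 5: flows [4->0,1=2,1->3,2->4] -> levels [3 5 5 6 3]
Step 6: flows [0=4,1=2,3->1,2->4] -> levels [3 6 4 5 4]
Step 7: flows [4->0,1->2,1->3,2=4] -> levels [4 4 5 6 3]
Step 8: flows [0->4,2->1,3->1,2->4] -> levels [3 6 3 5 5]
Step 9: flows [4->0,1->2,1->3,4->2] -> levels [4 4 5 6 3]
  -> period-2 cycle: step 9 state = step 7 state; never stabilizes
  -> state at step 30: (30-7) mod 2 = 1, same as step 8 -> [3 6 3 5 5]

Answer: 3 6 3 5 5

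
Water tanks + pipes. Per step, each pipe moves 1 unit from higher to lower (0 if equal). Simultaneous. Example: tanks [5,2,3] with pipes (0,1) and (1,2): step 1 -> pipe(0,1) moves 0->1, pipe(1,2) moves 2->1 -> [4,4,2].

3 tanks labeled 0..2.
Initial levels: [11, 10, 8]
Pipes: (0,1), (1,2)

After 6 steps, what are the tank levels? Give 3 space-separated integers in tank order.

Answer: 10 9 10

Derivation:
Step 1: flows [0->1,1->2] -> levels [10 10 9]
Step 2: flows [0=1,1->2] -> levels [10 9 10]
Step 3: flows [0->1,2->1] -> levels [9 11 9]
Step 4: flows [1->0,1->2] -> levels [10 9 10]
  -> period-2 cycle: step 4 state = step 2 state
  -> state at step 6: (6-2) mod 2 = 0, same as step 2 -> [10 9 10]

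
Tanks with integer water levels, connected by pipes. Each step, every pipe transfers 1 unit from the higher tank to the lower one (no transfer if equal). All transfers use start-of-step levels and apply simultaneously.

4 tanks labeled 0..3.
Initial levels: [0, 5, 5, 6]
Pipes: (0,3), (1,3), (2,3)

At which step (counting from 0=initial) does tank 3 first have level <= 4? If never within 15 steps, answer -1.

Step 1: flows [3->0,3->1,3->2] -> levels [1 6 6 3]
Tank 3 first reaches <=4 at step 1

Answer: 1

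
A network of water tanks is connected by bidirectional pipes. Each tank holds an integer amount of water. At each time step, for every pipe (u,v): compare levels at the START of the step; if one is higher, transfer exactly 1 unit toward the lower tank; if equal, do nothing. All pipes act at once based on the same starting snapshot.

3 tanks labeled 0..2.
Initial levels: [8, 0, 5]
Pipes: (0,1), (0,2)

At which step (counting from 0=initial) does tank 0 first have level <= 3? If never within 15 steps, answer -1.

Answer: 6

Derivation:
Step 1: flows [0->1,0->2] -> levels [6 1 6]
Step 2: flows [0->1,0=2] -> levels [5 2 6]
Step 3: flows [0->1,2->0] -> levels [5 3 5]
Step 4: flows [0->1,0=2] -> levels [4 4 5]
Step 5: flows [0=1,2->0] -> levels [5 4 4]
Step 6: flows [0->1,0->2] -> levels [3 5 5]
Tank 0 first reaches <=3 at step 6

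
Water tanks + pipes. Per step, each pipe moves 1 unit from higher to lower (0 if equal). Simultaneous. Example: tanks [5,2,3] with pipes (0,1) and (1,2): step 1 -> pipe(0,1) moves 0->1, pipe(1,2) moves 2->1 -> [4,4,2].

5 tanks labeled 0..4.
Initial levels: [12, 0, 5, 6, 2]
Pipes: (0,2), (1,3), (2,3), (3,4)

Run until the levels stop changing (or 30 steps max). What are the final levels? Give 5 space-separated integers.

Step 1: flows [0->2,3->1,3->2,3->4] -> levels [11 1 7 3 3]
Step 2: flows [0->2,3->1,2->3,3=4] -> levels [10 2 7 3 3]
Step 3: flows [0->2,3->1,2->3,3=4] -> levels [9 3 7 3 3]
Step 4: flows [0->2,1=3,2->3,3=4] -> levels [8 3 7 4 3]
Step 5: flows [0->2,3->1,2->3,3->4] -> levels [7 4 7 3 4]
Step 6: flows [0=2,1->3,2->3,4->3] -> levels [7 3 6 6 3]
Step 7: flows [0->2,3->1,2=3,3->4] -> levels [6 4 7 4 4]
Step 8: flows [2->0,1=3,2->3,3=4] -> levels [7 4 5 5 4]
Step 9: flows [0->2,3->1,2=3,3->4] -> levels [6 5 6 3 5]
Step 10: flows [0=2,1->3,2->3,4->3] -> levels [6 4 5 6 4]
Step 11: flows [0->2,3->1,3->2,3->4] -> levels [5 5 7 3 5]
Step 12: flows [2->0,1->3,2->3,4->3] -> levels [6 4 5 6 4]
  -> period-2 cycle: step 12 state = step 10 state; never stabilizes
  -> state at step 30: (30-10) mod 2 = 0, same as step 10 -> [6 4 5 6 4]

Answer: 6 4 5 6 4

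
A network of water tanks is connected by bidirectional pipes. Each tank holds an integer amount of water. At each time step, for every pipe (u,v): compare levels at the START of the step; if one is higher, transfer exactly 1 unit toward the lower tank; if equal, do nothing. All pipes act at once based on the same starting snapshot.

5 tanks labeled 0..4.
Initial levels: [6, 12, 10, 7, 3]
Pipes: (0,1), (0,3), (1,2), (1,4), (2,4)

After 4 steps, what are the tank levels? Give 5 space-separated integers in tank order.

Answer: 8 8 8 7 7

Derivation:
Step 1: flows [1->0,3->0,1->2,1->4,2->4] -> levels [8 9 10 6 5]
Step 2: flows [1->0,0->3,2->1,1->4,2->4] -> levels [8 8 8 7 7]
Step 3: flows [0=1,0->3,1=2,1->4,2->4] -> levels [7 7 7 8 9]
Step 4: flows [0=1,3->0,1=2,4->1,4->2] -> levels [8 8 8 7 7]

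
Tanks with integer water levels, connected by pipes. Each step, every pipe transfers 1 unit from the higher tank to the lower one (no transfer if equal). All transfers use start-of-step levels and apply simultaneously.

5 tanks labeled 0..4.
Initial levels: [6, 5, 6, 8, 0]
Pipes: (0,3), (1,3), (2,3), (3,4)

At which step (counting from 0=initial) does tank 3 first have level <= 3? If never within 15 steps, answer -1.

Answer: 5

Derivation:
Step 1: flows [3->0,3->1,3->2,3->4] -> levels [7 6 7 4 1]
Step 2: flows [0->3,1->3,2->3,3->4] -> levels [6 5 6 6 2]
Step 3: flows [0=3,3->1,2=3,3->4] -> levels [6 6 6 4 3]
Step 4: flows [0->3,1->3,2->3,3->4] -> levels [5 5 5 6 4]
Step 5: flows [3->0,3->1,3->2,3->4] -> levels [6 6 6 2 5]
Tank 3 first reaches <=3 at step 5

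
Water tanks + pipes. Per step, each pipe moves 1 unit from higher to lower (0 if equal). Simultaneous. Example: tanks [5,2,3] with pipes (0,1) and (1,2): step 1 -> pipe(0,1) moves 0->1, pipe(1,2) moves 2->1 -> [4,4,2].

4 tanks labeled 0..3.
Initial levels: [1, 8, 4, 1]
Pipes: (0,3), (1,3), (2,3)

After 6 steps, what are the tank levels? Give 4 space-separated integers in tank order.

Answer: 3 3 3 5

Derivation:
Step 1: flows [0=3,1->3,2->3] -> levels [1 7 3 3]
Step 2: flows [3->0,1->3,2=3] -> levels [2 6 3 3]
Step 3: flows [3->0,1->3,2=3] -> levels [3 5 3 3]
Step 4: flows [0=3,1->3,2=3] -> levels [3 4 3 4]
Step 5: flows [3->0,1=3,3->2] -> levels [4 4 4 2]
Step 6: flows [0->3,1->3,2->3] -> levels [3 3 3 5]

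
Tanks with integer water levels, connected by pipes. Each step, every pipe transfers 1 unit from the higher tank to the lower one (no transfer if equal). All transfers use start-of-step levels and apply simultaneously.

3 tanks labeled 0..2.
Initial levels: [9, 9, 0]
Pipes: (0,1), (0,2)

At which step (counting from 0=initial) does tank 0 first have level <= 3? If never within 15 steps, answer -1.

Answer: -1

Derivation:
Step 1: flows [0=1,0->2] -> levels [8 9 1]
Step 2: flows [1->0,0->2] -> levels [8 8 2]
Step 3: flows [0=1,0->2] -> levels [7 8 3]
Step 4: flows [1->0,0->2] -> levels [7 7 4]
Step 5: flows [0=1,0->2] -> levels [6 7 5]
Step 6: flows [1->0,0->2] -> levels [6 6 6]
Step 7: flows [0=1,0=2] -> levels [6 6 6]
  -> stable; tank 0 stays at 6 > 3
Tank 0 never reaches <=3 within 15 steps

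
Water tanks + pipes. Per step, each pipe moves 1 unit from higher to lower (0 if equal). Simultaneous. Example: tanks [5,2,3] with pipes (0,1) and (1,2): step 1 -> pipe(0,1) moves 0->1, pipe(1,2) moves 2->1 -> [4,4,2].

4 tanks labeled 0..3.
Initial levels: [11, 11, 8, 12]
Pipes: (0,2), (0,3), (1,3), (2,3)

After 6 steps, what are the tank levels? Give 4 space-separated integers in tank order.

Step 1: flows [0->2,3->0,3->1,3->2] -> levels [11 12 10 9]
Step 2: flows [0->2,0->3,1->3,2->3] -> levels [9 11 10 12]
Step 3: flows [2->0,3->0,3->1,3->2] -> levels [11 12 10 9]
  -> period-2 cycle: step 3 state = step 1 state
  -> state at step 6: (6-1) mod 2 = 1, same as step 2 -> [9 11 10 12]

Answer: 9 11 10 12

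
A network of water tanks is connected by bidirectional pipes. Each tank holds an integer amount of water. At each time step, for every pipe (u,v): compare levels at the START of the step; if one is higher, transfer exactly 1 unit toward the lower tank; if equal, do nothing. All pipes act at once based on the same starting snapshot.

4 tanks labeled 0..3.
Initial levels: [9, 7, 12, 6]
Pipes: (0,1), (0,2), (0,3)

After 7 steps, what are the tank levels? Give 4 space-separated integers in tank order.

Step 1: flows [0->1,2->0,0->3] -> levels [8 8 11 7]
Step 2: flows [0=1,2->0,0->3] -> levels [8 8 10 8]
Step 3: flows [0=1,2->0,0=3] -> levels [9 8 9 8]
Step 4: flows [0->1,0=2,0->3] -> levels [7 9 9 9]
Step 5: flows [1->0,2->0,3->0] -> levels [10 8 8 8]
Step 6: flows [0->1,0->2,0->3] -> levels [7 9 9 9]
  -> period-2 cycle: step 6 state = step 4 state
  -> state at step 7: (7-4) mod 2 = 1, same as step 5 -> [10 8 8 8]

Answer: 10 8 8 8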